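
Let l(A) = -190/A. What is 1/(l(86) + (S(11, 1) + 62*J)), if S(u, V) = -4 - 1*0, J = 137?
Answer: 43/364975 ≈ 0.00011782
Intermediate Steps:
S(u, V) = -4 (S(u, V) = -4 + 0 = -4)
1/(l(86) + (S(11, 1) + 62*J)) = 1/(-190/86 + (-4 + 62*137)) = 1/(-190*1/86 + (-4 + 8494)) = 1/(-95/43 + 8490) = 1/(364975/43) = 43/364975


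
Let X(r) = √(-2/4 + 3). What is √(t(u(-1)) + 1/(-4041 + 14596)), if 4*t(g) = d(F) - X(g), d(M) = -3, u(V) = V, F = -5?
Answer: √(-1336727420 - 222816050*√10)/42220 ≈ 1.0701*I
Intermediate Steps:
X(r) = √10/2 (X(r) = √(-2*¼ + 3) = √(-½ + 3) = √(5/2) = √10/2)
t(g) = -¾ - √10/8 (t(g) = (-3 - √10/2)/4 = -¾ - √10/8)
√(t(u(-1)) + 1/(-4041 + 14596)) = √((-¾ - √10/8) + 1/(-4041 + 14596)) = √((-¾ - √10/8) + 1/10555) = √(-31661/42220 - √10/8)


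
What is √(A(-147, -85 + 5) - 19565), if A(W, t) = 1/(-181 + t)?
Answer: I*√148087514/87 ≈ 139.88*I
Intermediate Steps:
√(A(-147, -85 + 5) - 19565) = √(1/(-181 + (-85 + 5)) - 19565) = √(1/(-181 - 80) - 19565) = √(1/(-261) - 19565) = √(-1/261 - 19565) = √(-5106466/261) = I*√148087514/87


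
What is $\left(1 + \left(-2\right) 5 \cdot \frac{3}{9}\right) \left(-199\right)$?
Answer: $\frac{1393}{3} \approx 464.33$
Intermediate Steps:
$\left(1 + \left(-2\right) 5 \cdot \frac{3}{9}\right) \left(-199\right) = \left(1 - 10 \cdot 3 \cdot \frac{1}{9}\right) \left(-199\right) = \left(1 - \frac{10}{3}\right) \left(-199\right) = \left(- \frac{7}{3}\right) \left(-199\right) = \frac{1393}{3}$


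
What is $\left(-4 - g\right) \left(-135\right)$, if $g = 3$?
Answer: $945$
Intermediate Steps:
$\left(-4 - g\right) \left(-135\right) = \left(-4 - 3\right) \left(-135\right) = \left(-7\right) \left(-135\right) = 945$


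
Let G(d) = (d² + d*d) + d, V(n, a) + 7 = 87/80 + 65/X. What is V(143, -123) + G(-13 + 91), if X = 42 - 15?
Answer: 26443789/2160 ≈ 12243.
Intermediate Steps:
X = 27
V(n, a) = -7571/2160 (V(n, a) = -7 + (87/80 + 65/27) = -7 + 7549/2160 = -7571/2160)
G(d) = d + 2*d² (G(d) = (d² + d²) + d = 2*d² + d = d + 2*d²)
V(143, -123) + G(-13 + 91) = -7571/2160 + (-13 + 91)*(1 + 2*(-13 + 91)) = -7571/2160 + 78*(1 + 2*78) = -7571/2160 + 78*(1 + 156) = -7571/2160 + 78*157 = -7571/2160 + 12246 = 26443789/2160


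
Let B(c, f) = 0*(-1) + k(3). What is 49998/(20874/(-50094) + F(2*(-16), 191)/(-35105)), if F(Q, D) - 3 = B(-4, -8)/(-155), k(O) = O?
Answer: -324481341477150/2704864709 ≈ -1.1996e+5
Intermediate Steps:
B(c, f) = 3 (B(c, f) = 0*(-1) + 3 = 0 + 3 = 3)
F(Q, D) = 462/155 (F(Q, D) = 3 + 3/(-155) = 3 + 3*(-1/155) = 3 - 3/155 = 462/155)
49998/(20874/(-50094) + F(2*(-16), 191)/(-35105)) = 49998/(20874/(-50094) + (462/155)/(-35105)) = 49998/(20874*(-1/50094) + (462/155)*(-1/35105)) = 49998/(-3479/8349 - 66/777325) = 49998/(-2704864709/6489886425) = 49998*(-6489886425/2704864709) = -324481341477150/2704864709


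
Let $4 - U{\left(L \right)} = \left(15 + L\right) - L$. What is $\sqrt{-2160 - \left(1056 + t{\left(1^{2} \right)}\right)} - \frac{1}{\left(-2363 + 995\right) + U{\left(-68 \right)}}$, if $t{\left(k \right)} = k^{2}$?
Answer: $\frac{1}{1379} + i \sqrt{3217} \approx 0.00072516 + 56.719 i$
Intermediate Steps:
$U{\left(L \right)} = -11$ ($U{\left(L \right)} = 4 - \left(\left(15 + L\right) - L\right) = 4 - 15 = -11$)
$\sqrt{-2160 - \left(1056 + t{\left(1^{2} \right)}\right)} - \frac{1}{\left(-2363 + 995\right) + U{\left(-68 \right)}} = \sqrt{-2160 - \left(1056 + \left(1^{2}\right)^{2}\right)} - \frac{1}{\left(-2363 + 995\right) - 11} = \sqrt{-2160 - 1057} - \frac{1}{-1368 - 11} = \sqrt{-2160 - 1057} - \frac{1}{-1379} = \sqrt{-2160 - 1057} - - \frac{1}{1379} = \sqrt{-2160 - 1057} + \frac{1}{1379} = \sqrt{-3217} + \frac{1}{1379} = i \sqrt{3217} + \frac{1}{1379} = \frac{1}{1379} + i \sqrt{3217}$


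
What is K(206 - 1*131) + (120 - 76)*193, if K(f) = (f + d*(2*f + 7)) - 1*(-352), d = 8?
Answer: 10175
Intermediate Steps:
K(f) = 408 + 17*f (K(f) = (f + 8*(2*f + 7)) - 1*(-352) = (f + 8*(7 + 2*f)) + 352 = (f + (56 + 16*f)) + 352 = (56 + 17*f) + 352 = 408 + 17*f)
K(206 - 1*131) + (120 - 76)*193 = (408 + 17*(206 - 1*131)) + (120 - 76)*193 = (408 + 17*(206 - 131)) + 44*193 = (408 + 17*75) + 8492 = (408 + 1275) + 8492 = 1683 + 8492 = 10175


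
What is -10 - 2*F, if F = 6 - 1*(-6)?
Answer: -34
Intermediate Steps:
F = 12 (F = 6 + 6 = 12)
-10 - 2*F = -10 - 2*12 = -10 - 24 = -34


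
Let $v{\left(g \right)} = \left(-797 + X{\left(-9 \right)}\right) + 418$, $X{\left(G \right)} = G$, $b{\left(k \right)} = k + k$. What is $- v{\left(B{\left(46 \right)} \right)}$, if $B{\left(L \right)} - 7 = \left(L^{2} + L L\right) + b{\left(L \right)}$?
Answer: $388$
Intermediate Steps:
$b{\left(k \right)} = 2 k$
$B{\left(L \right)} = 7 + 2 L + 2 L^{2}$ ($B{\left(L \right)} = 7 + \left(\left(L^{2} + L L\right) + 2 L\right) = 7 + \left(\left(L^{2} + L^{2}\right) + 2 L\right) = 7 + \left(2 L^{2} + 2 L\right) = 7 + \left(2 L + 2 L^{2}\right) = 7 + 2 L + 2 L^{2}$)
$v{\left(g \right)} = -388$ ($v{\left(g \right)} = \left(-797 - 9\right) + 418 = -806 + 418 = -388$)
$- v{\left(B{\left(46 \right)} \right)} = \left(-1\right) \left(-388\right) = 388$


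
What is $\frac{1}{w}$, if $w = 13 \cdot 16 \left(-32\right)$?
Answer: $- \frac{1}{6656} \approx -0.00015024$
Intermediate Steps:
$w = -6656$ ($w = 208 \left(-32\right) = -6656$)
$\frac{1}{w} = \frac{1}{-6656} = - \frac{1}{6656}$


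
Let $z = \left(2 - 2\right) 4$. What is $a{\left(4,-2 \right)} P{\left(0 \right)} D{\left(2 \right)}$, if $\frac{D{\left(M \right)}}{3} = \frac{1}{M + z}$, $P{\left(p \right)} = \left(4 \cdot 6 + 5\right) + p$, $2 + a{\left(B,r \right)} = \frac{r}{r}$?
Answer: $- \frac{87}{2} \approx -43.5$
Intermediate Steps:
$a{\left(B,r \right)} = -1$ ($a{\left(B,r \right)} = -2 + \frac{r}{r} = -2 + 1 = -1$)
$z = 0$ ($z = 0 \cdot 4 = 0$)
$P{\left(p \right)} = 29 + p$ ($P{\left(p \right)} = \left(24 + 5\right) + p = 29 + p$)
$D{\left(M \right)} = \frac{3}{M}$ ($D{\left(M \right)} = \frac{3}{M + 0} = \frac{3}{M}$)
$a{\left(4,-2 \right)} P{\left(0 \right)} D{\left(2 \right)} = - (29 + 0) \frac{3}{2} = \left(-1\right) 29 \cdot 3 \cdot \frac{1}{2} = \left(-29\right) \frac{3}{2} = - \frac{87}{2}$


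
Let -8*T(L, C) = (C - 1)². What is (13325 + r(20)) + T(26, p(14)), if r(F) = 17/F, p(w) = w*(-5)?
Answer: 507829/40 ≈ 12696.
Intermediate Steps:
p(w) = -5*w
T(L, C) = -(-1 + C)²/8 (T(L, C) = -(C - 1)²/8 = -(-1 + C)²/8)
(13325 + r(20)) + T(26, p(14)) = (13325 + 17/20) - (-1 - 5*14)²/8 = (13325 + 17*(1/20)) - (-1 - 70)²/8 = (13325 + 17/20) - ⅛*(-71)² = 266517/20 - ⅛*5041 = 266517/20 - 5041/8 = 507829/40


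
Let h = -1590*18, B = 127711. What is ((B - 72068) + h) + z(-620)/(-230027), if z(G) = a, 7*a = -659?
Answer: 43512138006/1610189 ≈ 27023.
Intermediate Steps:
a = -659/7 (a = (1/7)*(-659) = -659/7 ≈ -94.143)
z(G) = -659/7
h = -28620
((B - 72068) + h) + z(-620)/(-230027) = ((127711 - 72068) - 28620) - 659/7/(-230027) = (55643 - 28620) - 659/7*(-1/230027) = 27023 + 659/1610189 = 43512138006/1610189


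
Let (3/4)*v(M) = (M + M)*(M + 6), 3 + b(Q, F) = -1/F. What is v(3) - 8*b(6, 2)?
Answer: 100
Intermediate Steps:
b(Q, F) = -3 - 1/F
v(M) = 8*M*(6 + M)/3 (v(M) = 4*((M + M)*(M + 6))/3 = 4*((2*M)*(6 + M))/3 = 4*(2*M*(6 + M))/3 = 8*M*(6 + M)/3)
v(3) - 8*b(6, 2) = (8/3)*3*(6 + 3) - 8*(-3 - 1/2) = (8/3)*3*9 - 8*(-3 - 1*1/2) = 72 - 8*(-3 - 1/2) = 72 - 8*(-7/2) = 72 + 28 = 100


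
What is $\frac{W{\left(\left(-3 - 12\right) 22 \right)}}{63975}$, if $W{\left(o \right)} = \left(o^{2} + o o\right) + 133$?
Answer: $\frac{217933}{63975} \approx 3.4065$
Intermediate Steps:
$W{\left(o \right)} = 133 + 2 o^{2}$ ($W{\left(o \right)} = \left(o^{2} + o^{2}\right) + 133 = 2 o^{2} + 133 = 133 + 2 o^{2}$)
$\frac{W{\left(\left(-3 - 12\right) 22 \right)}}{63975} = \frac{133 + 2 \left(\left(-3 - 12\right) 22\right)^{2}}{63975} = \left(133 + 2 \left(\left(-3 - 12\right) 22\right)^{2}\right) \frac{1}{63975} = \left(133 + 2 \left(\left(-15\right) 22\right)^{2}\right) \frac{1}{63975} = \left(133 + 2 \left(-330\right)^{2}\right) \frac{1}{63975} = \left(133 + 2 \cdot 108900\right) \frac{1}{63975} = \left(133 + 217800\right) \frac{1}{63975} = 217933 \cdot \frac{1}{63975} = \frac{217933}{63975}$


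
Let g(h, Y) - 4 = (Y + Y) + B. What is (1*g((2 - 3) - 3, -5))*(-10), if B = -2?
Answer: 80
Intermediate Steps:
g(h, Y) = 2 + 2*Y (g(h, Y) = 4 + ((Y + Y) - 2) = 4 + (2*Y - 2) = 4 + (-2 + 2*Y) = 2 + 2*Y)
(1*g((2 - 3) - 3, -5))*(-10) = (1*(2 + 2*(-5)))*(-10) = (1*(2 - 10))*(-10) = (1*(-8))*(-10) = -8*(-10) = 80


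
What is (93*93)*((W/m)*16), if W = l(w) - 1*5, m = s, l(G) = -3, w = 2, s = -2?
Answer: 553536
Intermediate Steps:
m = -2
W = -8 (W = -3 - 1*5 = -3 - 5 = -8)
(93*93)*((W/m)*16) = (93*93)*(-8/(-2)*16) = 8649*(-8*(-½)*16) = 8649*(4*16) = 8649*64 = 553536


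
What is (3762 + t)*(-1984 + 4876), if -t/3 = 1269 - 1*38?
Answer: 199548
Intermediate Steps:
t = -3693 (t = -3*(1269 - 1*38) = -3*(1269 - 38) = -3*1231 = -3693)
(3762 + t)*(-1984 + 4876) = (3762 - 3693)*(-1984 + 4876) = 69*2892 = 199548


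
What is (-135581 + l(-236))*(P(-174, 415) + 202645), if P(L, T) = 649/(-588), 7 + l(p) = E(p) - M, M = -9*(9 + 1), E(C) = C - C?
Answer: -2690868580213/98 ≈ -2.7458e+10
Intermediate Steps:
E(C) = 0
M = -90 (M = -9*10 = -90)
l(p) = 83 (l(p) = -7 + (0 - 1*(-90)) = -7 + (0 + 90) = -7 + 90 = 83)
P(L, T) = -649/588 (P(L, T) = 649*(-1/588) = -649/588)
(-135581 + l(-236))*(P(-174, 415) + 202645) = (-135581 + 83)*(-649/588 + 202645) = -135498*119154611/588 = -2690868580213/98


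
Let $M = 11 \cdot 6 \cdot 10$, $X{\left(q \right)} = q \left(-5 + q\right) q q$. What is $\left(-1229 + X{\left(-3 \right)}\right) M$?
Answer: $-668580$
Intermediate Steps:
$X{\left(q \right)} = q^{3} \left(-5 + q\right)$ ($X{\left(q \right)} = q q \left(-5 + q\right) q = q^{2} \left(-5 + q\right) q = q^{3} \left(-5 + q\right)$)
$M = 660$ ($M = 66 \cdot 10 = 660$)
$\left(-1229 + X{\left(-3 \right)}\right) M = \left(-1229 + \left(-3\right)^{3} \left(-5 - 3\right)\right) 660 = \left(-1229 - -216\right) 660 = \left(-1229 + 216\right) 660 = \left(-1013\right) 660 = -668580$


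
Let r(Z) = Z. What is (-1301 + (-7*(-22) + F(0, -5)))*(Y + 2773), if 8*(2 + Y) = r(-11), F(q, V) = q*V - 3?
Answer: -12740275/4 ≈ -3.1851e+6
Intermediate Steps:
F(q, V) = -3 + V*q (F(q, V) = V*q - 3 = -3 + V*q)
Y = -27/8 (Y = -2 + (1/8)*(-11) = -2 - 11/8 = -27/8 ≈ -3.3750)
(-1301 + (-7*(-22) + F(0, -5)))*(Y + 2773) = (-1301 + (-7*(-22) + (-3 - 5*0)))*(-27/8 + 2773) = (-1301 + (154 + (-3 + 0)))*(22157/8) = (-1301 + (154 - 3))*(22157/8) = (-1301 + 151)*(22157/8) = -1150*22157/8 = -12740275/4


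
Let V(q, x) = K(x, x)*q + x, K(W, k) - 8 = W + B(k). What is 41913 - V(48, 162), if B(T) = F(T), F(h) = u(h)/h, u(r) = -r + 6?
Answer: 302735/9 ≈ 33637.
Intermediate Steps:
u(r) = 6 - r
F(h) = (6 - h)/h
B(T) = (6 - T)/T
K(W, k) = 8 + W + (6 - k)/k (K(W, k) = 8 + (W + (6 - k)/k) = 8 + W + (6 - k)/k)
V(q, x) = x + q*(7 + x + 6/x) (V(q, x) = (7 + x + 6/x)*q + x = q*(7 + x + 6/x) + x = x + q*(7 + x + 6/x))
41913 - V(48, 162) = 41913 - (162 + 7*48 + 48*162 + 6*48/162) = 41913 - (162 + 336 + 7776 + 6*48*(1/162)) = 41913 - (162 + 336 + 7776 + 16/9) = 41913 - 1*74482/9 = 41913 - 74482/9 = 302735/9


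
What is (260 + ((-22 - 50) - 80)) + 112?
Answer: 220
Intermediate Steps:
(260 + ((-22 - 50) - 80)) + 112 = (260 + (-72 - 80)) + 112 = (260 - 152) + 112 = 108 + 112 = 220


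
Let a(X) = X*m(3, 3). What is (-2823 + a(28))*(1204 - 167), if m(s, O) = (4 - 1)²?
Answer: -2666127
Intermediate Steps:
m(s, O) = 9 (m(s, O) = 3² = 9)
a(X) = 9*X (a(X) = X*9 = 9*X)
(-2823 + a(28))*(1204 - 167) = (-2823 + 9*28)*(1204 - 167) = (-2823 + 252)*1037 = -2571*1037 = -2666127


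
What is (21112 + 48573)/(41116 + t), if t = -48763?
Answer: -69685/7647 ≈ -9.1127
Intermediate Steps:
(21112 + 48573)/(41116 + t) = (21112 + 48573)/(41116 - 48763) = 69685/(-7647) = 69685*(-1/7647) = -69685/7647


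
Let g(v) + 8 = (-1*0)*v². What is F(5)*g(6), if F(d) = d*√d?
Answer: -40*√5 ≈ -89.443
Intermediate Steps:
F(d) = d^(3/2)
g(v) = -8 (g(v) = -8 + (-1*0)*v² = -8 + 0*v² = -8 + 0 = -8)
F(5)*g(6) = 5^(3/2)*(-8) = (5*√5)*(-8) = -40*√5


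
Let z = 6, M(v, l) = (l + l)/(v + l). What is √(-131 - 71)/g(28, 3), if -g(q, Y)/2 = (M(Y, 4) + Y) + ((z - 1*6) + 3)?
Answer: -7*I*√202/100 ≈ -0.99489*I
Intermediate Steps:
M(v, l) = 2*l/(l + v) (M(v, l) = (2*l)/(l + v) = 2*l/(l + v))
g(q, Y) = -6 - 16/(4 + Y) - 2*Y (g(q, Y) = -2*((2*4/(4 + Y) + Y) + ((6 - 1*6) + 3)) = -2*((8/(4 + Y) + Y) + ((6 - 6) + 3)) = -2*((Y + 8/(4 + Y)) + (0 + 3)) = -2*((Y + 8/(4 + Y)) + 3) = -2*(3 + Y + 8/(4 + Y)) = -6 - 16/(4 + Y) - 2*Y)
√(-131 - 71)/g(28, 3) = √(-131 - 71)/((2*(-8 + (-3 - 1*3)*(4 + 3))/(4 + 3))) = √(-202)/((2*(-8 + (-3 - 3)*7)/7)) = (I*√202)/((2*(⅐)*(-8 - 6*7))) = (I*√202)/((2*(⅐)*(-8 - 42))) = (I*√202)/((2*(⅐)*(-50))) = (I*√202)/(-100/7) = (I*√202)*(-7/100) = -7*I*√202/100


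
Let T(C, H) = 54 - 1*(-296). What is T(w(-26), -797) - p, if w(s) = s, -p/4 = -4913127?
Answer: -19652158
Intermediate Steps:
p = 19652508 (p = -4*(-4913127) = 19652508)
T(C, H) = 350 (T(C, H) = 54 + 296 = 350)
T(w(-26), -797) - p = 350 - 1*19652508 = 350 - 19652508 = -19652158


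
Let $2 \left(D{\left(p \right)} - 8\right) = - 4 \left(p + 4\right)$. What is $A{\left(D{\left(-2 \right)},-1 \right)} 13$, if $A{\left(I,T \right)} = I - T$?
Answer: $65$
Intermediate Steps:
$D{\left(p \right)} = - 2 p$ ($D{\left(p \right)} = 8 + \frac{\left(-4\right) \left(p + 4\right)}{2} = 8 + \frac{\left(-4\right) \left(4 + p\right)}{2} = 8 + \frac{-16 - 4 p}{2} = 8 - \left(8 + 2 p\right) = - 2 p$)
$A{\left(D{\left(-2 \right)},-1 \right)} 13 = \left(\left(-2\right) \left(-2\right) - -1\right) 13 = \left(4 + 1\right) 13 = 5 \cdot 13 = 65$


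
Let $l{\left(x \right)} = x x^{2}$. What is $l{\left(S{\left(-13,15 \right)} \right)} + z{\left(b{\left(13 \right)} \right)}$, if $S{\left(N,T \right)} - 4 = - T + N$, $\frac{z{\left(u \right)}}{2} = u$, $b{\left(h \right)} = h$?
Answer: $-13798$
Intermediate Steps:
$z{\left(u \right)} = 2 u$
$S{\left(N,T \right)} = 4 + N - T$ ($S{\left(N,T \right)} = 4 + \left(- T + N\right) = 4 + \left(N - T\right) = 4 + N - T$)
$l{\left(x \right)} = x^{3}$
$l{\left(S{\left(-13,15 \right)} \right)} + z{\left(b{\left(13 \right)} \right)} = \left(4 - 13 - 15\right)^{3} + 2 \cdot 13 = \left(4 - 13 - 15\right)^{3} + 26 = \left(-24\right)^{3} + 26 = -13824 + 26 = -13798$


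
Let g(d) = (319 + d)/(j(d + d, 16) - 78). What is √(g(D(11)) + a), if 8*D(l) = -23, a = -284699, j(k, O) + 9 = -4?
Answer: I*√37721938982/364 ≈ 533.58*I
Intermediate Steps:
j(k, O) = -13 (j(k, O) = -9 - 4 = -13)
D(l) = -23/8 (D(l) = (⅛)*(-23) = -23/8)
g(d) = -319/91 - d/91 (g(d) = (319 + d)/(-13 - 78) = (319 + d)/(-91) = (319 + d)*(-1/91) = -319/91 - d/91)
√(g(D(11)) + a) = √((-319/91 - 1/91*(-23/8)) - 284699) = √((-319/91 + 23/728) - 284699) = √(-2529/728 - 284699) = √(-207263401/728) = I*√37721938982/364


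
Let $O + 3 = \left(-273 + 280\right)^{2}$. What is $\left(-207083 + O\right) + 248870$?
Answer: $41833$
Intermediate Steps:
$O = 46$ ($O = -3 + \left(-273 + 280\right)^{2} = -3 + 7^{2} = -3 + 49 = 46$)
$\left(-207083 + O\right) + 248870 = \left(-207083 + 46\right) + 248870 = -207037 + 248870 = 41833$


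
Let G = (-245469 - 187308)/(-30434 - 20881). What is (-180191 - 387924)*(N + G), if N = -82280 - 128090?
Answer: 408842208933193/3421 ≈ 1.1951e+11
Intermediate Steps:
G = 144259/17105 (G = -432777/(-51315) = -432777*(-1/51315) = 144259/17105 ≈ 8.4337)
N = -210370
(-180191 - 387924)*(N + G) = (-180191 - 387924)*(-210370 + 144259/17105) = -568115*(-3598234591/17105) = 408842208933193/3421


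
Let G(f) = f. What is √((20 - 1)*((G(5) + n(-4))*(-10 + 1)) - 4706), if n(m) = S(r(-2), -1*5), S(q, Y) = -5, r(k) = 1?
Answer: I*√4706 ≈ 68.6*I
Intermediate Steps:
n(m) = -5
√((20 - 1)*((G(5) + n(-4))*(-10 + 1)) - 4706) = √((20 - 1)*((5 - 5)*(-10 + 1)) - 4706) = √(19*(0*(-9)) - 4706) = √(19*0 - 4706) = √(0 - 4706) = √(-4706) = I*√4706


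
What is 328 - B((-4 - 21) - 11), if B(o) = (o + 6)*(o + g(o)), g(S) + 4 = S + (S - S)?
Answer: -1952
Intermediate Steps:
g(S) = -4 + S (g(S) = -4 + (S + (S - S)) = -4 + (S + 0) = -4 + S)
B(o) = (-4 + 2*o)*(6 + o) (B(o) = (o + 6)*(o + (-4 + o)) = (6 + o)*(-4 + 2*o) = (-4 + 2*o)*(6 + o))
328 - B((-4 - 21) - 11) = 328 - (-24 + 2*((-4 - 21) - 11)**2 + 8*((-4 - 21) - 11)) = 328 - (-24 + 2*(-25 - 11)**2 + 8*(-25 - 11)) = 328 - (-24 + 2*(-36)**2 + 8*(-36)) = 328 - (-24 + 2*1296 - 288) = 328 - (-24 + 2592 - 288) = 328 - 1*2280 = 328 - 2280 = -1952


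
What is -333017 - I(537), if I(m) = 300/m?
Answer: -59610143/179 ≈ -3.3302e+5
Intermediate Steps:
-333017 - I(537) = -333017 - 300/537 = -333017 - 1*100/179 = -333017 - 100/179 = -59610143/179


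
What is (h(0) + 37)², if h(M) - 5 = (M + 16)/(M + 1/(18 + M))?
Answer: 108900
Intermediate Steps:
h(M) = 5 + (16 + M)/(M + 1/(18 + M)) (h(M) = 5 + (M + 16)/(M + 1/(18 + M)) = 5 + (16 + M)/(M + 1/(18 + M)))
(h(0) + 37)² = ((293 + 6*0² + 124*0)/(1 + 0² + 18*0) + 37)² = ((293 + 6*0 + 0)/(1 + 0 + 0) + 37)² = ((293 + 0 + 0)/1 + 37)² = (1*293 + 37)² = (293 + 37)² = 330² = 108900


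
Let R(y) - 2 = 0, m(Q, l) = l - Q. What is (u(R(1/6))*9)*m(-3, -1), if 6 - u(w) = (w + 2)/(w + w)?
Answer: 90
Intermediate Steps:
R(y) = 2 (R(y) = 2 + 0 = 2)
u(w) = 6 - (2 + w)/(2*w) (u(w) = 6 - (w + 2)/(w + w) = 6 - (2 + w)/(2*w))
(u(R(1/6))*9)*m(-3, -1) = ((11/2 - 1/2)*9)*(-1 - 1*(-3)) = ((11/2 - 1*½)*9)*(-1 + 3) = ((11/2 - ½)*9)*2 = (5*9)*2 = 45*2 = 90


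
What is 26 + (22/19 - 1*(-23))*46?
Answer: 21608/19 ≈ 1137.3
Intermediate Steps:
26 + (22/19 - 1*(-23))*46 = 26 + (22*(1/19) + 23)*46 = 26 + (22/19 + 23)*46 = 26 + (459/19)*46 = 26 + 21114/19 = 21608/19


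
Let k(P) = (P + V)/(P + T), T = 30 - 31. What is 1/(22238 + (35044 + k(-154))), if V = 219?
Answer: 31/1775729 ≈ 1.7458e-5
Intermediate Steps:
T = -1
k(P) = (219 + P)/(-1 + P) (k(P) = (P + 219)/(P - 1) = (219 + P)/(-1 + P))
1/(22238 + (35044 + k(-154))) = 1/(22238 + (35044 + (219 - 154)/(-1 - 154))) = 1/(22238 + (35044 + 65/(-155))) = 1/(22238 + (35044 - 1/155*65)) = 1/(22238 + (35044 - 13/31)) = 1/(22238 + 1086351/31) = 1/(1775729/31) = 31/1775729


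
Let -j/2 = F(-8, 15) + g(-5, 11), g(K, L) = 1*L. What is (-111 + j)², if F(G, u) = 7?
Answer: 21609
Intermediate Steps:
g(K, L) = L
j = -36 (j = -2*(7 + 11) = -2*18 = -36)
(-111 + j)² = (-111 - 36)² = (-147)² = 21609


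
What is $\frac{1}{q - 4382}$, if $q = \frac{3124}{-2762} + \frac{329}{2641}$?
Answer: $- \frac{3647221}{15985793315} \approx -0.00022815$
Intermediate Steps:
$q = - \frac{3670893}{3647221}$ ($q = 3124 \left(- \frac{1}{2762}\right) + 329 \cdot \frac{1}{2641} = - \frac{1562}{1381} + \frac{329}{2641} = - \frac{3670893}{3647221} \approx -1.0065$)
$\frac{1}{q - 4382} = \frac{1}{- \frac{3670893}{3647221} - 4382} = \frac{1}{- \frac{15985793315}{3647221}} = - \frac{3647221}{15985793315}$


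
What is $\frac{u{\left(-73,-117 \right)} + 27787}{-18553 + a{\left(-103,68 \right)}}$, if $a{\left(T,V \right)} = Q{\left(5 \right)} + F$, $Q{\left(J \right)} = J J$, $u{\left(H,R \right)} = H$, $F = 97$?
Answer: $- \frac{27714}{18431} \approx -1.5037$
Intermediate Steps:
$Q{\left(J \right)} = J^{2}$
$a{\left(T,V \right)} = 122$ ($a{\left(T,V \right)} = 5^{2} + 97 = 25 + 97 = 122$)
$\frac{u{\left(-73,-117 \right)} + 27787}{-18553 + a{\left(-103,68 \right)}} = \frac{-73 + 27787}{-18553 + 122} = \frac{27714}{-18431} = 27714 \left(- \frac{1}{18431}\right) = - \frac{27714}{18431}$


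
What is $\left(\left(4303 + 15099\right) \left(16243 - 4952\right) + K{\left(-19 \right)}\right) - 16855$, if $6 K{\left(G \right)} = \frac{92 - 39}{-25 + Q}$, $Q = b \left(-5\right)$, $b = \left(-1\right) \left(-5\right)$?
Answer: $\frac{65715338047}{300} \approx 2.1905 \cdot 10^{8}$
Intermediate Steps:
$b = 5$
$Q = -25$ ($Q = 5 \left(-5\right) = -25$)
$K{\left(G \right)} = - \frac{53}{300}$ ($K{\left(G \right)} = \frac{\left(92 - 39\right) \frac{1}{-25 - 25}}{6} = \frac{53 \frac{1}{-50}}{6} = \frac{53 \left(- \frac{1}{50}\right)}{6} = \frac{1}{6} \left(- \frac{53}{50}\right) = - \frac{53}{300}$)
$\left(\left(4303 + 15099\right) \left(16243 - 4952\right) + K{\left(-19 \right)}\right) - 16855 = \left(\left(4303 + 15099\right) \left(16243 - 4952\right) - \frac{53}{300}\right) - 16855 = \left(19402 \cdot 11291 - \frac{53}{300}\right) - 16855 = \left(219067982 - \frac{53}{300}\right) - 16855 = \frac{65720394547}{300} - 16855 = \frac{65715338047}{300}$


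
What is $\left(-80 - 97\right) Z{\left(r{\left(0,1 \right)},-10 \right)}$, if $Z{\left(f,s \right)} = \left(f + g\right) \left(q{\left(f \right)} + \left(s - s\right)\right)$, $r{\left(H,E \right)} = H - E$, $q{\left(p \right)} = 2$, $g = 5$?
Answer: $-1416$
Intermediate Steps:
$Z{\left(f,s \right)} = 10 + 2 f$ ($Z{\left(f,s \right)} = \left(f + 5\right) \left(2 + \left(s - s\right)\right) = \left(5 + f\right) \left(2 + 0\right) = \left(5 + f\right) 2 = 10 + 2 f$)
$\left(-80 - 97\right) Z{\left(r{\left(0,1 \right)},-10 \right)} = \left(-80 - 97\right) \left(10 + 2 \left(0 - 1\right)\right) = - 177 \left(10 + 2 \left(0 - 1\right)\right) = - 177 \left(10 + 2 \left(-1\right)\right) = - 177 \left(10 - 2\right) = \left(-177\right) 8 = -1416$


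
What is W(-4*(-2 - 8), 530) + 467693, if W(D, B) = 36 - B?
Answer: 467199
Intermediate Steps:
W(-4*(-2 - 8), 530) + 467693 = (36 - 1*530) + 467693 = (36 - 530) + 467693 = -494 + 467693 = 467199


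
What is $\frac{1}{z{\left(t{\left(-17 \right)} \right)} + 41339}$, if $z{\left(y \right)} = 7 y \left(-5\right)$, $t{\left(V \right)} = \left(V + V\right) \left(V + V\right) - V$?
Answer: $\frac{1}{284} \approx 0.0035211$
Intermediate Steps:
$t{\left(V \right)} = - V + 4 V^{2}$ ($t{\left(V \right)} = 2 V 2 V - V = 4 V^{2} - V = - V + 4 V^{2}$)
$z{\left(y \right)} = - 35 y$
$\frac{1}{z{\left(t{\left(-17 \right)} \right)} + 41339} = \frac{1}{- 35 \left(- 17 \left(-1 + 4 \left(-17\right)\right)\right) + 41339} = \frac{1}{- 35 \left(- 17 \left(-1 - 68\right)\right) + 41339} = \frac{1}{- 35 \left(\left(-17\right) \left(-69\right)\right) + 41339} = \frac{1}{\left(-35\right) 1173 + 41339} = \frac{1}{-41055 + 41339} = \frac{1}{284}$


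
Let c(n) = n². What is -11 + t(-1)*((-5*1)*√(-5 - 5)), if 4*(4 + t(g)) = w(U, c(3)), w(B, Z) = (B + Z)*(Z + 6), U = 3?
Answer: -11 - 205*I*√10 ≈ -11.0 - 648.27*I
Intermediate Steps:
w(B, Z) = (6 + Z)*(B + Z) (w(B, Z) = (B + Z)*(6 + Z) = (6 + Z)*(B + Z))
t(g) = 41 (t(g) = -4 + ((3²)² + 6*3 + 6*3² + 3*3²)/4 = -4 + (9² + 18 + 6*9 + 3*9)/4 = -4 + (81 + 18 + 54 + 27)/4 = -4 + (¼)*180 = -4 + 45 = 41)
-11 + t(-1)*((-5*1)*√(-5 - 5)) = -11 + 41*((-5*1)*√(-5 - 5)) = -11 + 41*(-5*I*√10) = -11 - 205*I*√10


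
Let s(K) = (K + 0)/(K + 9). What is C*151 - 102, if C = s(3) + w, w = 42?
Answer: 25111/4 ≈ 6277.8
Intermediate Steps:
s(K) = K/(9 + K)
C = 169/4 (C = 3/(9 + 3) + 42 = 3/12 + 42 = 3*(1/12) + 42 = ¼ + 42 = 169/4 ≈ 42.250)
C*151 - 102 = (169/4)*151 - 102 = 25519/4 - 102 = 25111/4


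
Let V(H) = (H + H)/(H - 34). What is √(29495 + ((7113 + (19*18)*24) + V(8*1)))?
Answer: 10*√75738/13 ≈ 211.70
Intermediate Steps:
V(H) = 2*H/(-34 + H) (V(H) = (2*H)/(-34 + H) = 2*H/(-34 + H))
√(29495 + ((7113 + (19*18)*24) + V(8*1))) = √(29495 + ((7113 + (19*18)*24) + 2*(8*1)/(-34 + 8*1))) = √(29495 + ((7113 + 342*24) + 2*8/(-34 + 8))) = √(29495 + ((7113 + 8208) + 2*8/(-26))) = √(29495 + (15321 + 2*8*(-1/26))) = √(29495 + (15321 - 8/13)) = √(29495 + 199165/13) = √(582600/13) = 10*√75738/13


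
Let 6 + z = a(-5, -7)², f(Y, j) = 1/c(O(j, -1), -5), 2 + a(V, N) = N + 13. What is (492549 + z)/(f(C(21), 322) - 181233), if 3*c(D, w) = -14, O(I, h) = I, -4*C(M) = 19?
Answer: -6895826/2537265 ≈ -2.7178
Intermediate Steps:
a(V, N) = 11 + N (a(V, N) = -2 + (N + 13) = -2 + (13 + N) = 11 + N)
C(M) = -19/4 (C(M) = -¼*19 = -19/4)
c(D, w) = -14/3 (c(D, w) = (⅓)*(-14) = -14/3)
f(Y, j) = -3/14 (f(Y, j) = 1/(-14/3) = -3/14)
z = 10 (z = -6 + (11 - 7)² = -6 + 4² = -6 + 16 = 10)
(492549 + z)/(f(C(21), 322) - 181233) = (492549 + 10)/(-3/14 - 181233) = 492559/(-2537265/14) = 492559*(-14/2537265) = -6895826/2537265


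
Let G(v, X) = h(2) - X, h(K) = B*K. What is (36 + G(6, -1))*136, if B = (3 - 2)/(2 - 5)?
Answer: 14824/3 ≈ 4941.3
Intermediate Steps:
B = -⅓ (B = 1/(-3) = 1*(-⅓) = -⅓ ≈ -0.33333)
h(K) = -K/3
G(v, X) = -⅔ - X (G(v, X) = -⅓*2 - X = -⅔ - X)
(36 + G(6, -1))*136 = (36 + (-⅔ - 1*(-1)))*136 = (36 + (-⅔ + 1))*136 = (36 + ⅓)*136 = (109/3)*136 = 14824/3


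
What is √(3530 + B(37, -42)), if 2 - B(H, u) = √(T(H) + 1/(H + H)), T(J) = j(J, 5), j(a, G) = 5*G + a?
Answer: √(19341232 - 74*√339586)/74 ≈ 59.364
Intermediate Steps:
j(a, G) = a + 5*G
T(J) = 25 + J (T(J) = J + 5*5 = J + 25 = 25 + J)
B(H, u) = 2 - √(25 + H + 1/(2*H)) (B(H, u) = 2 - √((25 + H) + 1/(H + H)) = 2 - √((25 + H) + 1/(2*H)) = 2 - √(25 + H + 1/(2*H)))
√(3530 + B(37, -42)) = √(3530 + (2 - √(100 + 2/37 + 4*37)/2)) = √(3530 + (2 - √(100 + 2*(1/37) + 148)/2)) = √(3530 + (2 - √(100 + 2/37 + 148)/2)) = √(3530 + (2 - √339586/74)) = √(3532 - √339586/74)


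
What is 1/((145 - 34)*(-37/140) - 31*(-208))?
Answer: 140/898613 ≈ 0.00015580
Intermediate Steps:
1/((145 - 34)*(-37/140) - 31*(-208)) = 1/(111*(-37*1/140) + 6448) = 1/(111*(-37/140) + 6448) = 1/(-4107/140 + 6448) = 1/(898613/140) = 140/898613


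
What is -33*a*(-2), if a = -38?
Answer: -2508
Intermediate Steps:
-33*a*(-2) = -33*(-38)*(-2) = 1254*(-2) = -2508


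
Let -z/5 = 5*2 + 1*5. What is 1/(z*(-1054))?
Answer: 1/79050 ≈ 1.2650e-5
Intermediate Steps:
z = -75 (z = -5*(5*2 + 1*5) = -5*(10 + 5) = -5*15 = -75)
1/(z*(-1054)) = 1/(-75*(-1054)) = 1/79050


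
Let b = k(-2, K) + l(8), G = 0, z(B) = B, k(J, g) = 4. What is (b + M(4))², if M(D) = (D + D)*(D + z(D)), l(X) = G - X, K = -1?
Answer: 3600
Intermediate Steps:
l(X) = -X (l(X) = 0 - X = -X)
b = -4 (b = 4 - 1*8 = 4 - 8 = -4)
M(D) = 4*D² (M(D) = (D + D)*(D + D) = (2*D)*(2*D) = 4*D²)
(b + M(4))² = (-4 + 4*4²)² = (-4 + 4*16)² = (-4 + 64)² = 60² = 3600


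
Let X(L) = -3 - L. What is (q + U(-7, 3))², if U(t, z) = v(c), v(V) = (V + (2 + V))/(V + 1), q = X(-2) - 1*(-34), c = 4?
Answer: 1225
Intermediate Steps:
q = 33 (q = (-3 - 1*(-2)) - 1*(-34) = (-3 + 2) + 34 = -1 + 34 = 33)
v(V) = (2 + 2*V)/(1 + V)
U(t, z) = 2
(q + U(-7, 3))² = (33 + 2)² = 35² = 1225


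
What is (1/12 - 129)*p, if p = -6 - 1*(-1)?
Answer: 7735/12 ≈ 644.58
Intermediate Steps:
p = -5 (p = -6 + 1 = -5)
(1/12 - 129)*p = (1/12 - 129)*(-5) = -1547/12*(-5) = 7735/12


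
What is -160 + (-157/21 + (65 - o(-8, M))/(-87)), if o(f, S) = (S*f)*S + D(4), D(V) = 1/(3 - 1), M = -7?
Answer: -210377/1218 ≈ -172.72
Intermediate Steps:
D(V) = ½ (D(V) = 1/2 = ½)
o(f, S) = ½ + f*S² (o(f, S) = (S*f)*S + ½ = f*S² + ½ = ½ + f*S²)
-160 + (-157/21 + (65 - o(-8, M))/(-87)) = -160 + (-157/21 + (65 - (½ - 8*(-7)²))/(-87)) = -160 + (-157*1/21 + (65 - (½ - 8*49))*(-1/87)) = -160 + (-157/21 + (65 - (½ - 392))*(-1/87)) = -160 + (-157/21 + (65 - 1*(-783/2))*(-1/87)) = -160 + (-157/21 + (65 + 783/2)*(-1/87)) = -160 + (-157/21 + (913/2)*(-1/87)) = -160 + (-157/21 - 913/174) = -160 - 15497/1218 = -210377/1218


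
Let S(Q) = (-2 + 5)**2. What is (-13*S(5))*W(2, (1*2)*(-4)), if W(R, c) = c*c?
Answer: -7488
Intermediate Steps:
W(R, c) = c**2
S(Q) = 9 (S(Q) = 3**2 = 9)
(-13*S(5))*W(2, (1*2)*(-4)) = (-13*9)*((1*2)*(-4))**2 = -117*(2*(-4))**2 = -117*(-8)**2 = -117*64 = -7488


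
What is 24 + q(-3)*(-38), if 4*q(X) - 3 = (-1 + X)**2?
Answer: -313/2 ≈ -156.50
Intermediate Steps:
q(X) = 3/4 + (-1 + X)**2/4
24 + q(-3)*(-38) = 24 + (3/4 + (-1 - 3)**2/4)*(-38) = 24 + (3/4 + (1/4)*(-4)**2)*(-38) = 24 + (3/4 + (1/4)*16)*(-38) = 24 + (3/4 + 4)*(-38) = 24 + (19/4)*(-38) = 24 - 361/2 = -313/2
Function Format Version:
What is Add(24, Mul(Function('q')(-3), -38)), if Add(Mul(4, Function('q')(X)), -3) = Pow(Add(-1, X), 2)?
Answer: Rational(-313, 2) ≈ -156.50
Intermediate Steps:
Function('q')(X) = Add(Rational(3, 4), Mul(Rational(1, 4), Pow(Add(-1, X), 2)))
Add(24, Mul(Function('q')(-3), -38)) = Add(24, Mul(Add(Rational(3, 4), Mul(Rational(1, 4), Pow(Add(-1, -3), 2))), -38)) = Add(24, Mul(Add(Rational(3, 4), Mul(Rational(1, 4), Pow(-4, 2))), -38)) = Add(24, Mul(Add(Rational(3, 4), Mul(Rational(1, 4), 16)), -38)) = Add(24, Mul(Add(Rational(3, 4), 4), -38)) = Add(24, Mul(Rational(19, 4), -38)) = Add(24, Rational(-361, 2)) = Rational(-313, 2)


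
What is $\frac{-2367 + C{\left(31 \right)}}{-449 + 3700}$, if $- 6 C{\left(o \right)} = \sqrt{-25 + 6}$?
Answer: $- \frac{2367}{3251} - \frac{i \sqrt{19}}{19506} \approx -0.72808 - 0.00022346 i$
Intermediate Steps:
$C{\left(o \right)} = - \frac{i \sqrt{19}}{6}$ ($C{\left(o \right)} = - \frac{\sqrt{-25 + 6}}{6} = - \frac{\sqrt{-19}}{6} = - \frac{i \sqrt{19}}{6}$)
$\frac{-2367 + C{\left(31 \right)}}{-449 + 3700} = \frac{-2367 - \frac{i \sqrt{19}}{6}}{-449 + 3700} = \frac{-2367 - \frac{i \sqrt{19}}{6}}{3251} = \left(-2367 - \frac{i \sqrt{19}}{6}\right) \frac{1}{3251} = - \frac{2367}{3251} - \frac{i \sqrt{19}}{19506}$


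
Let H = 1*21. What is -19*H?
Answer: -399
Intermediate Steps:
H = 21
-19*H = -19*21 = -399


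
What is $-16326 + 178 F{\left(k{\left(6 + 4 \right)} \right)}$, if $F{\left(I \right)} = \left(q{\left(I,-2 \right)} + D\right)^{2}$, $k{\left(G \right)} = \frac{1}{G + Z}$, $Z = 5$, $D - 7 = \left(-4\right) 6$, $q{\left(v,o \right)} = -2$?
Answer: $47932$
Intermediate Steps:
$D = -17$ ($D = 7 - 24 = -17$)
$k{\left(G \right)} = \frac{1}{5 + G}$ ($k{\left(G \right)} = \frac{1}{G + 5} = \frac{1}{5 + G}$)
$F{\left(I \right)} = 361$ ($F{\left(I \right)} = \left(-2 - 17\right)^{2} = \left(-19\right)^{2} = 361$)
$-16326 + 178 F{\left(k{\left(6 + 4 \right)} \right)} = -16326 + 178 \cdot 361 = -16326 + 64258 = 47932$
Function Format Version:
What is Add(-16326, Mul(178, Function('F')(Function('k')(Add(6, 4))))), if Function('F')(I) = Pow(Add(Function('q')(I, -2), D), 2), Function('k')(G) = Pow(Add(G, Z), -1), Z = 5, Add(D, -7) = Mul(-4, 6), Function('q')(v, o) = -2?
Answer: 47932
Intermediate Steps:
D = -17 (D = Add(7, Mul(-4, 6)) = Add(7, -24) = -17)
Function('k')(G) = Pow(Add(5, G), -1) (Function('k')(G) = Pow(Add(G, 5), -1) = Pow(Add(5, G), -1))
Function('F')(I) = 361 (Function('F')(I) = Pow(Add(-2, -17), 2) = Pow(-19, 2) = 361)
Add(-16326, Mul(178, Function('F')(Function('k')(Add(6, 4))))) = Add(-16326, Mul(178, 361)) = Add(-16326, 64258) = 47932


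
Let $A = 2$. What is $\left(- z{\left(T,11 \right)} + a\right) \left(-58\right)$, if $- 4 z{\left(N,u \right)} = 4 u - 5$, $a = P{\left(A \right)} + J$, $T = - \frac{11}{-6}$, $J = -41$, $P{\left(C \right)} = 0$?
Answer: $\frac{3625}{2} \approx 1812.5$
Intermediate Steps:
$T = \frac{11}{6}$ ($T = \left(-11\right) \left(- \frac{1}{6}\right) = \frac{11}{6} \approx 1.8333$)
$a = -41$ ($a = 0 - 41 = -41$)
$z{\left(N,u \right)} = \frac{5}{4} - u$ ($z{\left(N,u \right)} = - \frac{4 u - 5}{4} = - \frac{-5 + 4 u}{4} = \frac{5}{4} - u$)
$\left(- z{\left(T,11 \right)} + a\right) \left(-58\right) = \left(- (\frac{5}{4} - 11) - 41\right) \left(-58\right) = \left(\left(-1\right) \left(- \frac{39}{4}\right) - 41\right) \left(-58\right) = \left(\frac{39}{4} - 41\right) \left(-58\right) = \left(- \frac{125}{4}\right) \left(-58\right) = \frac{3625}{2}$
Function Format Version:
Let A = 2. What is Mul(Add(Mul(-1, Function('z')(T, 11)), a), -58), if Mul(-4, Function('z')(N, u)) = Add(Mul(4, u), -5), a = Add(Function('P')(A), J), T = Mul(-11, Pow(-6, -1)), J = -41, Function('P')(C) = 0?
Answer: Rational(3625, 2) ≈ 1812.5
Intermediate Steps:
T = Rational(11, 6) (T = Mul(-11, Rational(-1, 6)) = Rational(11, 6) ≈ 1.8333)
a = -41 (a = Add(0, -41) = -41)
Function('z')(N, u) = Add(Rational(5, 4), Mul(-1, u)) (Function('z')(N, u) = Mul(Rational(-1, 4), Add(Mul(4, u), -5)) = Mul(Rational(-1, 4), Add(-5, Mul(4, u))) = Add(Rational(5, 4), Mul(-1, u)))
Mul(Add(Mul(-1, Function('z')(T, 11)), a), -58) = Mul(Add(Mul(-1, Add(Rational(5, 4), Mul(-1, 11))), -41), -58) = Mul(Add(Mul(-1, Add(Rational(5, 4), -11)), -41), -58) = Mul(Add(Mul(-1, Rational(-39, 4)), -41), -58) = Mul(Add(Rational(39, 4), -41), -58) = Mul(Rational(-125, 4), -58) = Rational(3625, 2)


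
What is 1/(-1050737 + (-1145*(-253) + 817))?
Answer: -1/760235 ≈ -1.3154e-6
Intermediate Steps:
1/(-1050737 + (-1145*(-253) + 817)) = 1/(-1050737 + (289685 + 817)) = 1/(-1050737 + 290502) = 1/(-760235) = -1/760235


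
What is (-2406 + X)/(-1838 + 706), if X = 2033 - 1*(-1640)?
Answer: -1267/1132 ≈ -1.1193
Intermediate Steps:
X = 3673 (X = 2033 + 1640 = 3673)
(-2406 + X)/(-1838 + 706) = (-2406 + 3673)/(-1838 + 706) = 1267/(-1132) = 1267*(-1/1132) = -1267/1132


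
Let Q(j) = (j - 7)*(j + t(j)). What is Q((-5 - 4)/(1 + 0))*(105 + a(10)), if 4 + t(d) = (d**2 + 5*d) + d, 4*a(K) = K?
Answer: -24080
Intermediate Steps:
a(K) = K/4
t(d) = -4 + d**2 + 6*d (t(d) = -4 + ((d**2 + 5*d) + d) = -4 + (d**2 + 6*d) = -4 + d**2 + 6*d)
Q(j) = (-7 + j)*(-4 + j**2 + 7*j) (Q(j) = (j - 7)*(j + (-4 + j**2 + 6*j)) = (-7 + j)*(-4 + j**2 + 7*j))
Q((-5 - 4)/(1 + 0))*(105 + a(10)) = (28 + ((-5 - 4)/(1 + 0))**3 - 53*(-5 - 4)/(1 + 0))*(105 + (1/4)*10) = (28 + (-9/1)**3 - (-477)/1)*(105 + 5/2) = (28 + (-9*1)**3 - (-477))*(215/2) = (28 + (-9)**3 - 53*(-9))*(215/2) = (28 - 729 + 477)*(215/2) = -224*215/2 = -24080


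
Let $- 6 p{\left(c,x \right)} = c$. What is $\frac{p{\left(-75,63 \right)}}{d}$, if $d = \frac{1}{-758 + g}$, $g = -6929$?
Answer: $- \frac{192175}{2} \approx -96088.0$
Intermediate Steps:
$p{\left(c,x \right)} = - \frac{c}{6}$
$d = - \frac{1}{7687}$ ($d = \frac{1}{-758 - 6929} = \frac{1}{-7687} = - \frac{1}{7687} \approx -0.00013009$)
$\frac{p{\left(-75,63 \right)}}{d} = \frac{\left(- \frac{1}{6}\right) \left(-75\right)}{- \frac{1}{7687}} = \frac{25}{2} \left(-7687\right) = - \frac{192175}{2}$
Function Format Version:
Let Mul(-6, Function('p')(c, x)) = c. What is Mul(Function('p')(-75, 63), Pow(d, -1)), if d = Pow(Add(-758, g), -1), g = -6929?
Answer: Rational(-192175, 2) ≈ -96088.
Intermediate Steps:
Function('p')(c, x) = Mul(Rational(-1, 6), c)
d = Rational(-1, 7687) (d = Pow(Add(-758, -6929), -1) = Pow(-7687, -1) = Rational(-1, 7687) ≈ -0.00013009)
Mul(Function('p')(-75, 63), Pow(d, -1)) = Mul(Mul(Rational(-1, 6), -75), Pow(Rational(-1, 7687), -1)) = Mul(Rational(25, 2), -7687) = Rational(-192175, 2)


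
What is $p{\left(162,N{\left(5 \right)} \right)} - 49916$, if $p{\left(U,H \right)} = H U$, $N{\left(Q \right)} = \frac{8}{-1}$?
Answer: $-51212$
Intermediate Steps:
$N{\left(Q \right)} = -8$ ($N{\left(Q \right)} = 8 \left(-1\right) = -8$)
$p{\left(162,N{\left(5 \right)} \right)} - 49916 = \left(-8\right) 162 - 49916 = -1296 - 49916 = -51212$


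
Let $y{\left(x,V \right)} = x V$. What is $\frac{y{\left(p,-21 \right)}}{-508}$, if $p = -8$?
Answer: $- \frac{42}{127} \approx -0.33071$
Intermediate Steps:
$y{\left(x,V \right)} = V x$
$\frac{y{\left(p,-21 \right)}}{-508} = \frac{\left(-21\right) \left(-8\right)}{-508} = 168 \left(- \frac{1}{508}\right) = - \frac{42}{127}$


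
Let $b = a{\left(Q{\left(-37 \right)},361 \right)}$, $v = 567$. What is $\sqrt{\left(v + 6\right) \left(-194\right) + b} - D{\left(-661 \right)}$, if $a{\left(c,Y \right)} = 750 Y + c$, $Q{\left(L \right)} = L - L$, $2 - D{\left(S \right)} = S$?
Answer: $-663 + 6 \sqrt{4433} \approx -263.52$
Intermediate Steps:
$D{\left(S \right)} = 2 - S$
$Q{\left(L \right)} = 0$
$a{\left(c,Y \right)} = c + 750 Y$
$b = 270750$ ($b = 0 + 750 \cdot 361 = 0 + 270750 = 270750$)
$\sqrt{\left(v + 6\right) \left(-194\right) + b} - D{\left(-661 \right)} = \sqrt{\left(567 + 6\right) \left(-194\right) + 270750} - \left(2 - -661\right) = \sqrt{573 \left(-194\right) + 270750} - \left(2 + 661\right) = \sqrt{-111162 + 270750} - 663 = \sqrt{159588} - 663 = 6 \sqrt{4433} - 663 = -663 + 6 \sqrt{4433}$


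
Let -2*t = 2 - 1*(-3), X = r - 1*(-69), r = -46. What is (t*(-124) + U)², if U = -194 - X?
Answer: 8649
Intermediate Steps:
X = 23 (X = -46 - 1*(-69) = -46 + 69 = 23)
t = -5/2 (t = -(2 - 1*(-3))/2 = -(2 + 3)/2 = -½*5 = -5/2 ≈ -2.5000)
U = -217 (U = -194 - 1*23 = -194 - 23 = -217)
(t*(-124) + U)² = (-5/2*(-124) - 217)² = (310 - 217)² = 93² = 8649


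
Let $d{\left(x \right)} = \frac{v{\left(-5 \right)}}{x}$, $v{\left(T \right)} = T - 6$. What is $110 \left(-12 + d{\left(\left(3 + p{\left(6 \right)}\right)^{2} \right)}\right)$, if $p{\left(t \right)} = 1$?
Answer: $- \frac{11165}{8} \approx -1395.6$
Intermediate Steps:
$v{\left(T \right)} = -6 + T$ ($v{\left(T \right)} = T - 6 = -6 + T$)
$d{\left(x \right)} = - \frac{11}{x}$ ($d{\left(x \right)} = \frac{-6 - 5}{x} = - \frac{11}{x}$)
$110 \left(-12 + d{\left(\left(3 + p{\left(6 \right)}\right)^{2} \right)}\right) = 110 \left(-12 - \frac{11}{\left(3 + 1\right)^{2}}\right) = 110 \left(-12 - \frac{11}{4^{2}}\right) = 110 \left(-12 - \frac{11}{16}\right) = 110 \left(- \frac{203}{16}\right) = - \frac{11165}{8}$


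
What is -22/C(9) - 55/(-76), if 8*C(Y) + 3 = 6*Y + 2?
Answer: -10461/4028 ≈ -2.5971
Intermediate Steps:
C(Y) = -⅛ + 3*Y/4 (C(Y) = -3/8 + (6*Y + 2)/8 = -3/8 + (2 + 6*Y)/8 = -3/8 + (¼ + 3*Y/4) = -⅛ + 3*Y/4)
-22/C(9) - 55/(-76) = -22/(-⅛ + (¾)*9) - 55/(-76) = -22/(-⅛ + 27/4) - 55*(-1/76) = -22/53/8 + 55/76 = -22*8/53 + 55/76 = -176/53 + 55/76 = -10461/4028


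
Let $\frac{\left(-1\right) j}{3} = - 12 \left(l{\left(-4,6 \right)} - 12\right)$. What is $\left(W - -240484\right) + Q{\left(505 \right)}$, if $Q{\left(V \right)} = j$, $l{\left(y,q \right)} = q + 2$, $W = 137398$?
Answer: $377738$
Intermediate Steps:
$l{\left(y,q \right)} = 2 + q$
$j = -144$ ($j = - 3 \left(- 12 \left(\left(2 + 6\right) - 12\right)\right) = - 3 \left(- 12 \left(8 - 12\right)\right) = - 3 \left(\left(-12\right) \left(-4\right)\right) = \left(-3\right) 48 = -144$)
$Q{\left(V \right)} = -144$
$\left(W - -240484\right) + Q{\left(505 \right)} = \left(137398 - -240484\right) - 144 = \left(137398 + 240484\right) - 144 = 377882 - 144 = 377738$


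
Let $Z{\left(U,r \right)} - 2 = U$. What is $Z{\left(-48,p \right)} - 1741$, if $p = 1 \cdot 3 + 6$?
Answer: $-1787$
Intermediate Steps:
$p = 9$ ($p = 3 + 6 = 9$)
$Z{\left(U,r \right)} = 2 + U$
$Z{\left(-48,p \right)} - 1741 = \left(2 - 48\right) - 1741 = -46 - 1741 = -1787$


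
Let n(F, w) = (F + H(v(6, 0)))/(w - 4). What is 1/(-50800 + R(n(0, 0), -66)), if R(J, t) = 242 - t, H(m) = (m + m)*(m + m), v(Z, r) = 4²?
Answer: -1/50492 ≈ -1.9805e-5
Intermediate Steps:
v(Z, r) = 16
H(m) = 4*m² (H(m) = (2*m)*(2*m) = 4*m²)
n(F, w) = (1024 + F)/(-4 + w) (n(F, w) = (F + 4*16²)/(w - 4) = (F + 4*256)/(-4 + w) = (F + 1024)/(-4 + w) = (1024 + F)/(-4 + w))
1/(-50800 + R(n(0, 0), -66)) = 1/(-50800 + (242 - 1*(-66))) = 1/(-50800 + (242 + 66)) = 1/(-50800 + 308) = 1/(-50492) = -1/50492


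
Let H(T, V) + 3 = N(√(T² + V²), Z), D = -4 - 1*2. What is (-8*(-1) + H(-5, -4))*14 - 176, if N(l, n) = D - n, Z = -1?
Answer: -176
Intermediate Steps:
D = -6 (D = -4 - 2 = -6)
N(l, n) = -6 - n
H(T, V) = -8 (H(T, V) = -3 + (-6 - 1*(-1)) = -3 + (-6 + 1) = -3 - 5 = -8)
(-8*(-1) + H(-5, -4))*14 - 176 = (-8*(-1) - 8)*14 - 176 = (8 - 8)*14 - 176 = 0*14 - 176 = 0 - 176 = -176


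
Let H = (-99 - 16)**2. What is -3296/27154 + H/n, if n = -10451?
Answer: -196779073/141893227 ≈ -1.3868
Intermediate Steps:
H = 13225 (H = (-115)**2 = 13225)
-3296/27154 + H/n = -3296/27154 + 13225/(-10451) = -3296*1/27154 + 13225*(-1/10451) = -1648/13577 - 13225/10451 = -196779073/141893227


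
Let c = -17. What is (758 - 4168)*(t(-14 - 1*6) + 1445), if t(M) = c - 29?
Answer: -4770590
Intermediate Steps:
t(M) = -46 (t(M) = -17 - 29 = -46)
(758 - 4168)*(t(-14 - 1*6) + 1445) = (758 - 4168)*(-46 + 1445) = -3410*1399 = -4770590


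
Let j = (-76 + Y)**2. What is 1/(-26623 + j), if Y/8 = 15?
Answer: -1/24687 ≈ -4.0507e-5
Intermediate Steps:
Y = 120 (Y = 8*15 = 120)
j = 1936 (j = (-76 + 120)**2 = 44**2 = 1936)
1/(-26623 + j) = 1/(-26623 + 1936) = 1/(-24687) = -1/24687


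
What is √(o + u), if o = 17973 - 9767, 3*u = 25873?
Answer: √151473/3 ≈ 129.73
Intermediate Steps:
u = 25873/3 (u = (⅓)*25873 = 25873/3 ≈ 8624.3)
o = 8206
√(o + u) = √(8206 + 25873/3) = √(50491/3) = √151473/3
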